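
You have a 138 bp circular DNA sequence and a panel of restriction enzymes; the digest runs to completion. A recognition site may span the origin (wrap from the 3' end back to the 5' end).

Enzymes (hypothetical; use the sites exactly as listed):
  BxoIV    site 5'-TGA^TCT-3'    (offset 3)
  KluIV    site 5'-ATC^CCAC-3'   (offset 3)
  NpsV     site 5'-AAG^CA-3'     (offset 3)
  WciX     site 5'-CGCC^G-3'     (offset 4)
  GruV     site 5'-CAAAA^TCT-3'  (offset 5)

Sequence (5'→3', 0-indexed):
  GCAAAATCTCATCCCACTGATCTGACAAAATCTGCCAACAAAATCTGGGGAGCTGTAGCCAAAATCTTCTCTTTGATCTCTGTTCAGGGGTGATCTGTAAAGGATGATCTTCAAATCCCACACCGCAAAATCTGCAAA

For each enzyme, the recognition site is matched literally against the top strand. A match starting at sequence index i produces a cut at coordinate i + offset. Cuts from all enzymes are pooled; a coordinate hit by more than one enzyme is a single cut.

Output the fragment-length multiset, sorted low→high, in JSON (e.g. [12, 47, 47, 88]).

Scan for sites:
  BxoIV (TGATCT, off=3): starts [17, 73, 90, 104] → cuts [20, 76, 93, 107]
  KluIV (ATCCCAC, off=3): starts [10, 114] → cuts [13, 117]
  NpsV (AAGCA, off=3): starts [136] → cuts [1]
  WciX (CGCCG, off=4): no sites
  GruV (CAAAATCT, off=5): starts [1, 25, 38, 59, 125] → cuts [6, 30, 43, 64, 130]

All cut coordinates (distinct, sorted): [1, 6, 13, 20, 30, 43, 64, 76, 93, 107, 117, 130]

Fragment lengths:
  1→6: 5 bp
  6→13: 7 bp
  13→20: 7 bp
  20→30: 10 bp
  30→43: 13 bp
  43→64: 21 bp
  64→76: 12 bp
  76→93: 17 bp
  93→107: 14 bp
  107→117: 10 bp
  117→130: 13 bp
  130→1 (wrap): 138-130+1 = 9 bp

[5,7,7,9,10,10,12,13,13,14,17,21]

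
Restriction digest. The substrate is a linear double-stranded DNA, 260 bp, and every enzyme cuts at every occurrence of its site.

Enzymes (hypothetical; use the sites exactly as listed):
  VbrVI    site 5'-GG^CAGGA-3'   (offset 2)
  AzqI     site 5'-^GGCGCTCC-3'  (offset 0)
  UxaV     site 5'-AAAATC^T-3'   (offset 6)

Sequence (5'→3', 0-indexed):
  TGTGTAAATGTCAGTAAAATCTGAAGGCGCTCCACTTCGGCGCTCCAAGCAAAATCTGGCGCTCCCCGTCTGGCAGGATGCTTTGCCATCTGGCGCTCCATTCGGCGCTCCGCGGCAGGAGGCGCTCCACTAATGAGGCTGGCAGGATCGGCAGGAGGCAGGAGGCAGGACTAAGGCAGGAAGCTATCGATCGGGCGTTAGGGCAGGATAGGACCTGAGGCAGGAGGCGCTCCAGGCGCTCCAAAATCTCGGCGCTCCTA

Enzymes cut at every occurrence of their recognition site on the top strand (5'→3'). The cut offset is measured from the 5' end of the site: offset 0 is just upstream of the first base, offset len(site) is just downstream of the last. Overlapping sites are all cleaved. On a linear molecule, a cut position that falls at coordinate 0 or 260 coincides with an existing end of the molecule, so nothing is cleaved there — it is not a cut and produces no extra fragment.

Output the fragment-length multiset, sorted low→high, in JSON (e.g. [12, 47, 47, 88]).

[1,2,4,5,5,7,7,9,9,10,11,12,12,13,14,16,17,18,18,21,22,27]

Scan for sites:
  VbrVI GGCAGGA/2: at [71, 113, 140, 149, 156, 163, 174, 201, 218] ⇒ [73, 115, 142, 151, 158, 165, 176, 203, 220]
  AzqI GGCGCTCC/0: at [25, 38, 57, 91, 103, 120, 225, 234, 250] ⇒ [25, 38, 57, 91, 103, 120, 225, 234, 250]
  UxaV AAAATCT/6: at [15, 50, 242] ⇒ [21, 56, 248]

All cut coordinates (distinct, sorted): [21, 25, 38, 56, 57, 73, 91, 103, 115, 120, 142, 151, 158, 165, 176, 203, 220, 225, 234, 248, 250]

Fragments:
  [0,21): 21 bp
  [21,25): 4 bp
  [25,38): 13 bp
  [38,56): 18 bp
  [56,57): 1 bp
  [57,73): 16 bp
  [73,91): 18 bp
  [91,103): 12 bp
  [103,115): 12 bp
  [115,120): 5 bp
  [120,142): 22 bp
  [142,151): 9 bp
  [151,158): 7 bp
  [158,165): 7 bp
  [165,176): 11 bp
  [176,203): 27 bp
  [203,220): 17 bp
  [220,225): 5 bp
  [225,234): 9 bp
  [234,248): 14 bp
  [248,250): 2 bp
  [250,260): 10 bp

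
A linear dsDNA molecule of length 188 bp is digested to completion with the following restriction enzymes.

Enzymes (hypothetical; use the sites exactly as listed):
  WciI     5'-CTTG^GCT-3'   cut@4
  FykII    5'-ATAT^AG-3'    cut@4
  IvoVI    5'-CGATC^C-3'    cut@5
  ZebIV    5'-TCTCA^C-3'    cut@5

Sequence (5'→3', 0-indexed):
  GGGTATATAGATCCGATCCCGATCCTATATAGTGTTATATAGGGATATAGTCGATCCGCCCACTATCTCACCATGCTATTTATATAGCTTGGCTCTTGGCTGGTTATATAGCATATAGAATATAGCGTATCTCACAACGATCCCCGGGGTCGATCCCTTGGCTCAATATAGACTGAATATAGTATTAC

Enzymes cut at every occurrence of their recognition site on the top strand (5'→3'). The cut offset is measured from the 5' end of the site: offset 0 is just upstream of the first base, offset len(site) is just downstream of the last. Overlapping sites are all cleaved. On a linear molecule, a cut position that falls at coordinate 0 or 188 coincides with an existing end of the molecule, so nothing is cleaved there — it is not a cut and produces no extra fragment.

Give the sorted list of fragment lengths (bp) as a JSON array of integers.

Scan for sites:
  WciI (CTTGGCT, off=4): starts [87, 94, 156] → cuts [91, 98, 160]
  FykII (ATATAG, off=4): starts [4, 26, 36, 44, 81, 105, 112, 119, 165, 176] → cuts [8, 30, 40, 48, 85, 109, 116, 123, 169, 180]
  IvoVI (CGATCC, off=5): starts [13, 19, 51, 137, 150] → cuts [18, 24, 56, 142, 155]
  ZebIV (TCTCAC, off=5): starts [65, 129] → cuts [70, 134]

All cut coordinates (distinct, sorted): [8, 18, 24, 30, 40, 48, 56, 70, 85, 91, 98, 109, 116, 123, 134, 142, 155, 160, 169, 180]

Fragment lengths:
  [0,8): 8 bp
  [8,18): 10 bp
  [18,24): 6 bp
  [24,30): 6 bp
  [30,40): 10 bp
  [40,48): 8 bp
  [48,56): 8 bp
  [56,70): 14 bp
  [70,85): 15 bp
  [85,91): 6 bp
  [91,98): 7 bp
  [98,109): 11 bp
  [109,116): 7 bp
  [116,123): 7 bp
  [123,134): 11 bp
  [134,142): 8 bp
  [142,155): 13 bp
  [155,160): 5 bp
  [160,169): 9 bp
  [169,180): 11 bp
  [180,188): 8 bp

[5,6,6,6,7,7,7,8,8,8,8,8,9,10,10,11,11,11,13,14,15]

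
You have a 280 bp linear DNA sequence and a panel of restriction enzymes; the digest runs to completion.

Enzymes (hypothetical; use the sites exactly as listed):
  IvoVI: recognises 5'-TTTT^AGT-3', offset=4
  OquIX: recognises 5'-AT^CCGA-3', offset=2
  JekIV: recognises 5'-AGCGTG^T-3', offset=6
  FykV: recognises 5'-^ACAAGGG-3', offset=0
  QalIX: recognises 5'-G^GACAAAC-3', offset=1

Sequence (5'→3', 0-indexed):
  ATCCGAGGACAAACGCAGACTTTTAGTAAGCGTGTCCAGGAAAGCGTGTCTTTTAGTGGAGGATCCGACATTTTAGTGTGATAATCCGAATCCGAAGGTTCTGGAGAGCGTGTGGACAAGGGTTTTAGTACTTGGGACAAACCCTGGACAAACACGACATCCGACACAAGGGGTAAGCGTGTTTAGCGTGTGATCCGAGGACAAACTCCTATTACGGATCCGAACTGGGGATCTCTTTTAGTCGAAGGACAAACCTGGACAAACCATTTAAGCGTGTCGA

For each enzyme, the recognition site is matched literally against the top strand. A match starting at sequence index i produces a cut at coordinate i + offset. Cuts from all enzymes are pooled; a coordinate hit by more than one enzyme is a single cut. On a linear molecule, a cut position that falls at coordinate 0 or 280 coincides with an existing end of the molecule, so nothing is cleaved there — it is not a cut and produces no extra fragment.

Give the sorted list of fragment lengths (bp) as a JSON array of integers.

Scan for sites:
  IvoVI (TTTTAGT, off=4): starts [20, 50, 70, 122, 235] → cuts [24, 54, 74, 126, 239]
  OquIX (ATCCGA, off=2): starts [0, 62, 83, 89, 158, 192, 217] → cuts [2, 64, 85, 91, 160, 194, 219]
  JekIV (AGCGTGT, off=6): starts [28, 42, 106, 175, 184, 270] → cuts [34, 48, 112, 181, 190, 276]
  FykV (ACAAGGG, off=0): starts [115, 165] → cuts [115, 165]
  QalIX (GGACAAAC, off=1): starts [6, 134, 145, 198, 246, 256] → cuts [7, 135, 146, 199, 247, 257]

All cut coordinates (distinct, sorted): [2, 7, 24, 34, 48, 54, 64, 74, 85, 91, 112, 115, 126, 135, 146, 160, 165, 181, 190, 194, 199, 219, 239, 247, 257, 276]

Fragment lengths:
  [0,2): 2 bp
  [2,7): 5 bp
  [7,24): 17 bp
  [24,34): 10 bp
  [34,48): 14 bp
  [48,54): 6 bp
  [54,64): 10 bp
  [64,74): 10 bp
  [74,85): 11 bp
  [85,91): 6 bp
  [91,112): 21 bp
  [112,115): 3 bp
  [115,126): 11 bp
  [126,135): 9 bp
  [135,146): 11 bp
  [146,160): 14 bp
  [160,165): 5 bp
  [165,181): 16 bp
  [181,190): 9 bp
  [190,194): 4 bp
  [194,199): 5 bp
  [199,219): 20 bp
  [219,239): 20 bp
  [239,247): 8 bp
  [247,257): 10 bp
  [257,276): 19 bp
  [276,280): 4 bp

[2,3,4,4,5,5,5,6,6,8,9,9,10,10,10,10,11,11,11,14,14,16,17,19,20,20,21]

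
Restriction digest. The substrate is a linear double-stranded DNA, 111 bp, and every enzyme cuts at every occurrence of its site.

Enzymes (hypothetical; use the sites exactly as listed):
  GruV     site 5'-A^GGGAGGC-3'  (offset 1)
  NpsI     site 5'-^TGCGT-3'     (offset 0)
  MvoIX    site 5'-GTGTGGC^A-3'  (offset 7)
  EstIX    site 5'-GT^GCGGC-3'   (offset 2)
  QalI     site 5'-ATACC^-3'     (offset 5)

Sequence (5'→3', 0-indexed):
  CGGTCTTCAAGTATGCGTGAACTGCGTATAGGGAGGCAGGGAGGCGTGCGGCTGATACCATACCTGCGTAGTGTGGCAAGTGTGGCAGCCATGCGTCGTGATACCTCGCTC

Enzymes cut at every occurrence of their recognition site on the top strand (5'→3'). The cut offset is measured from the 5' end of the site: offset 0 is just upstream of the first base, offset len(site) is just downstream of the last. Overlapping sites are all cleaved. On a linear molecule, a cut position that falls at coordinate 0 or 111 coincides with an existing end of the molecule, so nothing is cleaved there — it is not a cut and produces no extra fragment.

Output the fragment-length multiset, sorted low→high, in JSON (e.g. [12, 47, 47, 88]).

Scan for sites:
  GruV AGGGAGGC/1: at [29, 37] ⇒ [30, 38]
  NpsI TGCGT/0: at [13, 22, 64, 91] ⇒ [13, 22, 64, 91]
  MvoIX GTGTGGCA/7: at [70, 79] ⇒ [77, 86]
  EstIX GTGCGGC/2: at [45] ⇒ [47]
  QalI ATACC/5: at [54, 59, 100] ⇒ [59, 64, 105]

All cut coordinates (distinct, sorted): [13, 22, 30, 38, 47, 59, 64, 77, 86, 91, 105]

Fragments:
  [0,13): 13 bp
  [13,22): 9 bp
  [22,30): 8 bp
  [30,38): 8 bp
  [38,47): 9 bp
  [47,59): 12 bp
  [59,64): 5 bp
  [64,77): 13 bp
  [77,86): 9 bp
  [86,91): 5 bp
  [91,105): 14 bp
  [105,111): 6 bp

[5,5,6,8,8,9,9,9,12,13,13,14]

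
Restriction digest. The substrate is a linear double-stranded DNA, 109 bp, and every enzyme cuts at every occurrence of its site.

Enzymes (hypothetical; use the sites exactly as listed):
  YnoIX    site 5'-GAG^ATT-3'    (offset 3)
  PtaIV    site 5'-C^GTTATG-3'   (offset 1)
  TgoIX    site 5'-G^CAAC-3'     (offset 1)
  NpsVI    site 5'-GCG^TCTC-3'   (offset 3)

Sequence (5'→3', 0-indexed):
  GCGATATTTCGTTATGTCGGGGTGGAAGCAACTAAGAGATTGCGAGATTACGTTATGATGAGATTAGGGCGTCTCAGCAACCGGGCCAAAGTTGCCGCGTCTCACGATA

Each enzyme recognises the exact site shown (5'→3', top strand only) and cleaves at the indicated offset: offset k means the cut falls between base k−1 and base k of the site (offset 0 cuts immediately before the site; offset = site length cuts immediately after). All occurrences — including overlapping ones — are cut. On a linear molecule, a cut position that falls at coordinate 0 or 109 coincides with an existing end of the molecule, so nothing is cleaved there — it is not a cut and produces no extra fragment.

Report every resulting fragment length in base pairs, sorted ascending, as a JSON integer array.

[5,6,8,9,10,10,10,11,18,22]

Scan for sites:
  YnoIX (GAGATT, off=3): starts [35, 43, 59] → cuts [38, 46, 62]
  PtaIV (CGTTATG, off=1): starts [9, 50] → cuts [10, 51]
  TgoIX (GCAAC, off=1): starts [27, 76] → cuts [28, 77]
  NpsVI (GCGTCTC, off=3): starts [68, 96] → cuts [71, 99]

Pooled cuts: [10, 28, 38, 46, 51, 62, 71, 77, 99]

Fragment lengths:
  [0,10): 10 bp
  [10,28): 18 bp
  [28,38): 10 bp
  [38,46): 8 bp
  [46,51): 5 bp
  [51,62): 11 bp
  [62,71): 9 bp
  [71,77): 6 bp
  [77,99): 22 bp
  [99,109): 10 bp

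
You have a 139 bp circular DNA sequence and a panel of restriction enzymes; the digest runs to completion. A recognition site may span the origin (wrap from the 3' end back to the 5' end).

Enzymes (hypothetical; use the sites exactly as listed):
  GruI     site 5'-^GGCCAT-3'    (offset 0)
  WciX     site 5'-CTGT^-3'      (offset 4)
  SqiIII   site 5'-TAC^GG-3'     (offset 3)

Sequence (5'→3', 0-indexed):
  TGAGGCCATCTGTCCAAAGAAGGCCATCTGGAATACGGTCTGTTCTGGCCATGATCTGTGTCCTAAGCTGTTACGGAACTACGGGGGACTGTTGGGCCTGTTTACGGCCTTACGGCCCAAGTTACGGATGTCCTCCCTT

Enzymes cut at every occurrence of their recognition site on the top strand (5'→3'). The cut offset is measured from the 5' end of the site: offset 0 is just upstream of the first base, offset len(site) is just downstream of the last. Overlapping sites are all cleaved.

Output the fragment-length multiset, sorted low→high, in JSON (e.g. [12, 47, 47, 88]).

[3,3,4,7,8,8,8,9,10,10,12,12,13,15,17]

Site scan:
  GruI (GGCCAT, off=0): starts [3, 21, 46] → cuts [3, 21, 46]
  WciX (CTGT, off=4): starts [9, 39, 55, 67, 88, 97] → cuts [13, 43, 59, 71, 92, 101]
  SqiIII (TACGG, off=3): starts [33, 71, 79, 102, 110, 122] → cuts [36, 74, 82, 105, 113, 125]

All cut coordinates (distinct, sorted): [3, 13, 21, 36, 43, 46, 59, 71, 74, 82, 92, 101, 105, 113, 125]

Fragments:
  3→13: 10 bp
  13→21: 8 bp
  21→36: 15 bp
  36→43: 7 bp
  43→46: 3 bp
  46→59: 13 bp
  59→71: 12 bp
  71→74: 3 bp
  74→82: 8 bp
  82→92: 10 bp
  92→101: 9 bp
  101→105: 4 bp
  105→113: 8 bp
  113→125: 12 bp
  125→3 (wrap): 139-125+3 = 17 bp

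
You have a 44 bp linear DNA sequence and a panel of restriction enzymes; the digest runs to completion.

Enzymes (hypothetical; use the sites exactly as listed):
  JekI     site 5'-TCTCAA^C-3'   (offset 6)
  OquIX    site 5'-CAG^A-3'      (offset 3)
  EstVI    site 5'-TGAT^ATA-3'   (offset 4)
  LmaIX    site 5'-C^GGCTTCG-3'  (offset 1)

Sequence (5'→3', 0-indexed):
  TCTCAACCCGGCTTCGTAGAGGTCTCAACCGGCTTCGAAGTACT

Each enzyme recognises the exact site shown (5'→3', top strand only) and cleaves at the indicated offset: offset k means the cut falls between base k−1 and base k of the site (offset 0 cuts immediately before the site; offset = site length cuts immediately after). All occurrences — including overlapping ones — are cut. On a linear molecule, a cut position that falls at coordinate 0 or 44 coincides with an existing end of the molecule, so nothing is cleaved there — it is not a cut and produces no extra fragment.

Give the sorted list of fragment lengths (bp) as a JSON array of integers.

[2,3,6,14,19]

Scan for sites:
  JekI (TCTCAAC, off=6): starts [0, 22] → cuts [6, 28]
  OquIX (CAGA, off=3): no sites
  EstVI (TGATATA, off=4): no sites
  LmaIX (CGGCTTCG, off=1): starts [8, 29] → cuts [9, 30]

Pooled cuts: [6, 9, 28, 30]

Fragment lengths:
  [0,6): 6 bp
  [6,9): 3 bp
  [9,28): 19 bp
  [28,30): 2 bp
  [30,44): 14 bp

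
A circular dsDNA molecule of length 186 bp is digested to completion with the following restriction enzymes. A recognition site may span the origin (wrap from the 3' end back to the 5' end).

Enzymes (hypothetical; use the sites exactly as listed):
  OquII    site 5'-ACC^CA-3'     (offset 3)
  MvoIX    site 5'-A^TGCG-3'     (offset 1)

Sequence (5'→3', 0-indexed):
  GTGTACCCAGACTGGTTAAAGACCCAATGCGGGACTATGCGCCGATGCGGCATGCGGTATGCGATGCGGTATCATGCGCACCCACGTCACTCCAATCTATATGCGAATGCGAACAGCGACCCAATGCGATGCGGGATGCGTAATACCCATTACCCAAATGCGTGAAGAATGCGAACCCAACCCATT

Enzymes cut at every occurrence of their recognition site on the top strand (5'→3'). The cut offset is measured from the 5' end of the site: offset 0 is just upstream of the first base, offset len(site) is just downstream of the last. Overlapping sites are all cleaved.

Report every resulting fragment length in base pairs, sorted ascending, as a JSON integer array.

Per-enzyme occurrences:
  OquII ACCCA/3: at [4, 21, 79, 118, 144, 151, 174, 179] ⇒ [7, 24, 82, 121, 147, 154, 177, 182]
  MvoIX ATGCG/1: at [26, 36, 44, 51, 58, 63, 73, 100, 106, 123, 128, 135, 157, 168] ⇒ [27, 37, 45, 52, 59, 64, 74, 101, 107, 124, 129, 136, 158, 169]

Pooled cuts: [7, 24, 27, 37, 45, 52, 59, 64, 74, 82, 101, 107, 121, 124, 129, 136, 147, 154, 158, 169, 177, 182]

Fragments:
  7→24: 17 bp
  24→27: 3 bp
  27→37: 10 bp
  37→45: 8 bp
  45→52: 7 bp
  52→59: 7 bp
  59→64: 5 bp
  64→74: 10 bp
  74→82: 8 bp
  82→101: 19 bp
  101→107: 6 bp
  107→121: 14 bp
  121→124: 3 bp
  124→129: 5 bp
  129→136: 7 bp
  136→147: 11 bp
  147→154: 7 bp
  154→158: 4 bp
  158→169: 11 bp
  169→177: 8 bp
  177→182: 5 bp
  182→7 (wrap): 186-182+7 = 11 bp

[3,3,4,5,5,5,6,7,7,7,7,8,8,8,10,10,11,11,11,14,17,19]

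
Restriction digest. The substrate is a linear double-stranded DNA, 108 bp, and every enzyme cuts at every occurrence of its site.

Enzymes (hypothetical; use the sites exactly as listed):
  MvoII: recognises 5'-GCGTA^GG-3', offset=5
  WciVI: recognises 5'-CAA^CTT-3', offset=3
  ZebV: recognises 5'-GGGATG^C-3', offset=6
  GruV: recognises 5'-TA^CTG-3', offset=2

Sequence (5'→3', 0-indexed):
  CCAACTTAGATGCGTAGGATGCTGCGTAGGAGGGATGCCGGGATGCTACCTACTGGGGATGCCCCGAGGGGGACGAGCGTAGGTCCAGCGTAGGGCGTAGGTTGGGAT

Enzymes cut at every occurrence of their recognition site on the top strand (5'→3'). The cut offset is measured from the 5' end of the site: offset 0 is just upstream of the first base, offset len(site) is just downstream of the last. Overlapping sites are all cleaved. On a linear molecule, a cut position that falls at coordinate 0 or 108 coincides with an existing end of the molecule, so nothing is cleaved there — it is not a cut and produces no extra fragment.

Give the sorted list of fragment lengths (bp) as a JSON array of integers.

[4,7,7,8,9,9,9,11,12,12,20]

Scan for sites:
  MvoII GCGTAGG/5: at [11, 23, 76, 87, 94] ⇒ [16, 28, 81, 92, 99]
  WciVI CAACTT/3: at [1] ⇒ [4]
  ZebV GGGATGC/6: at [31, 39, 55] ⇒ [37, 45, 61]
  GruV TACTG/2: at [50] ⇒ [52]

Pooled cuts: [4, 16, 28, 37, 45, 52, 61, 81, 92, 99]

Fragment lengths:
  [0,4): 4 bp
  [4,16): 12 bp
  [16,28): 12 bp
  [28,37): 9 bp
  [37,45): 8 bp
  [45,52): 7 bp
  [52,61): 9 bp
  [61,81): 20 bp
  [81,92): 11 bp
  [92,99): 7 bp
  [99,108): 9 bp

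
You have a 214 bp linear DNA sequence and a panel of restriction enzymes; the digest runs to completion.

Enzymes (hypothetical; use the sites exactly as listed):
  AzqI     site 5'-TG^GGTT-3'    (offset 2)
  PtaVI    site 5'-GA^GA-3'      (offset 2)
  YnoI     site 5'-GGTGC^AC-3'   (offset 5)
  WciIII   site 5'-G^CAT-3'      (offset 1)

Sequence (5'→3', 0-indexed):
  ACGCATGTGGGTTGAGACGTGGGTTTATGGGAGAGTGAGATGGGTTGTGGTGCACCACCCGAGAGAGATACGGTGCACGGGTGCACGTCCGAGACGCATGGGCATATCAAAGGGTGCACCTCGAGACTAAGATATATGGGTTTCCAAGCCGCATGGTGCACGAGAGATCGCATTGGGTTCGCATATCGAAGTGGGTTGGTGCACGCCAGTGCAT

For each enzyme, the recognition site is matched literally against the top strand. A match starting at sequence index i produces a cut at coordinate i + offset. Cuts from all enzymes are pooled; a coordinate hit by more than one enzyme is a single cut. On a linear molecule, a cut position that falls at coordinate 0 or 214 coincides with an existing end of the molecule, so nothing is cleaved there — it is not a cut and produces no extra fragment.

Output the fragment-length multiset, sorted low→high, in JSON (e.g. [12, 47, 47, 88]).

[2,2,2,3,3,4,4,4,5,5,6,6,6,6,6,6,7,8,8,8,9,9,9,10,11,11,12,13,14,15]

Per-enzyme occurrences:
  AzqI TGGGTT/2: at [7, 19, 40, 136, 173, 191] ⇒ [9, 21, 42, 138, 175, 193]
  PtaVI GAGA/2: at [13, 30, 36, 60, 62, 64, 90, 122, 161, 163] ⇒ [15, 32, 38, 62, 64, 66, 92, 124, 163, 165]
  YnoI GGTGCAC/5: at [48, 71, 79, 112, 154, 197] ⇒ [53, 76, 84, 117, 159, 202]
  WciIII GCAT/1: at [2, 95, 101, 150, 169, 180, 210] ⇒ [3, 96, 102, 151, 170, 181, 211]

All cut coordinates (distinct, sorted): [3, 9, 15, 21, 32, 38, 42, 53, 62, 64, 66, 76, 84, 92, 96, 102, 117, 124, 138, 151, 159, 163, 165, 170, 175, 181, 193, 202, 211]

Fragment lengths:
  [0,3): 3 bp
  [3,9): 6 bp
  [9,15): 6 bp
  [15,21): 6 bp
  [21,32): 11 bp
  [32,38): 6 bp
  [38,42): 4 bp
  [42,53): 11 bp
  [53,62): 9 bp
  [62,64): 2 bp
  [64,66): 2 bp
  [66,76): 10 bp
  [76,84): 8 bp
  [84,92): 8 bp
  [92,96): 4 bp
  [96,102): 6 bp
  [102,117): 15 bp
  [117,124): 7 bp
  [124,138): 14 bp
  [138,151): 13 bp
  [151,159): 8 bp
  [159,163): 4 bp
  [163,165): 2 bp
  [165,170): 5 bp
  [170,175): 5 bp
  [175,181): 6 bp
  [181,193): 12 bp
  [193,202): 9 bp
  [202,211): 9 bp
  [211,214): 3 bp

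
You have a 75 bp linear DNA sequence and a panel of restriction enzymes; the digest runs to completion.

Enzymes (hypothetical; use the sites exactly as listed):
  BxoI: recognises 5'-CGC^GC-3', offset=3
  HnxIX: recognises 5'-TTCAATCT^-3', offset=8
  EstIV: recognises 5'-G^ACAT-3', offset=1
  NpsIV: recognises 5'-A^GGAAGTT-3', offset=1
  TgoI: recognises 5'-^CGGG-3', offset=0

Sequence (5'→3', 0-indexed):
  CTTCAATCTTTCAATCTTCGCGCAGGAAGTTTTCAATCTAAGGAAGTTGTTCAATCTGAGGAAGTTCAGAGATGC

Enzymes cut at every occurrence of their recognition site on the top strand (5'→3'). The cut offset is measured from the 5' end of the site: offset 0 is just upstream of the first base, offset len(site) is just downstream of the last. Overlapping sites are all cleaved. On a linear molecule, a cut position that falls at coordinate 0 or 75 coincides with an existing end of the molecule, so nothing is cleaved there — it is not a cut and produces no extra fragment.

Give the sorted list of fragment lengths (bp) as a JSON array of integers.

Site scan:
  BxoI (CGCGC, off=3): starts [18] → cuts [21]
  HnxIX (TTCAATCT, off=8): starts [1, 9, 31, 49] → cuts [9, 17, 39, 57]
  EstIV (GACAT, off=1): no sites
  NpsIV (AGGAAGTT, off=1): starts [23, 40, 58] → cuts [24, 41, 59]
  TgoI (CGGG, off=0): no sites

All cut coordinates (distinct, sorted): [9, 17, 21, 24, 39, 41, 57, 59]

Fragment lengths:
  [0,9): 9 bp
  [9,17): 8 bp
  [17,21): 4 bp
  [21,24): 3 bp
  [24,39): 15 bp
  [39,41): 2 bp
  [41,57): 16 bp
  [57,59): 2 bp
  [59,75): 16 bp

[2,2,3,4,8,9,15,16,16]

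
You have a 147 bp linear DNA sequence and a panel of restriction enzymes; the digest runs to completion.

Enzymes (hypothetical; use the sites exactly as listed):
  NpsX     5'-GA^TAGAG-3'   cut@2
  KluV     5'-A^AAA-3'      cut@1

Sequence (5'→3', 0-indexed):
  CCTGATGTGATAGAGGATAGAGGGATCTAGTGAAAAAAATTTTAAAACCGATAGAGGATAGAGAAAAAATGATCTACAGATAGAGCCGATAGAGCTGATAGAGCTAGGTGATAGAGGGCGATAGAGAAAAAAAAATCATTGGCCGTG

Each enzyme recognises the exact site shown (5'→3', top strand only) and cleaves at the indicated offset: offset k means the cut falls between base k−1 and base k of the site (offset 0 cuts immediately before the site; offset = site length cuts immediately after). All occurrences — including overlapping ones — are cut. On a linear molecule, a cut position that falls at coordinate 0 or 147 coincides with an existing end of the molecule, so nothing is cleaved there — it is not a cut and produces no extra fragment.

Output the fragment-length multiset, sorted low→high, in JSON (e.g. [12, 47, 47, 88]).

[1,1,1,1,1,1,1,1,1,1,6,6,7,7,7,8,9,9,10,10,13,14,15,16]

Per-enzyme occurrences:
  NpsX GATAGAG/2: at [8, 15, 49, 56, 78, 87, 96, 109, 119] ⇒ [10, 17, 51, 58, 80, 89, 98, 111, 121]
  KluV AAAA/1: at [32, 33, 34, 35, 43, 63, 64, 65, 126, 127, 128, 129, 130, 131] ⇒ [33, 34, 35, 36, 44, 64, 65, 66, 127, 128, 129, 130, 131, 132]

All cut coordinates (distinct, sorted): [10, 17, 33, 34, 35, 36, 44, 51, 58, 64, 65, 66, 80, 89, 98, 111, 121, 127, 128, 129, 130, 131, 132]

Fragment lengths:
  [0,10): 10 bp
  [10,17): 7 bp
  [17,33): 16 bp
  [33,34): 1 bp
  [34,35): 1 bp
  [35,36): 1 bp
  [36,44): 8 bp
  [44,51): 7 bp
  [51,58): 7 bp
  [58,64): 6 bp
  [64,65): 1 bp
  [65,66): 1 bp
  [66,80): 14 bp
  [80,89): 9 bp
  [89,98): 9 bp
  [98,111): 13 bp
  [111,121): 10 bp
  [121,127): 6 bp
  [127,128): 1 bp
  [128,129): 1 bp
  [129,130): 1 bp
  [130,131): 1 bp
  [131,132): 1 bp
  [132,147): 15 bp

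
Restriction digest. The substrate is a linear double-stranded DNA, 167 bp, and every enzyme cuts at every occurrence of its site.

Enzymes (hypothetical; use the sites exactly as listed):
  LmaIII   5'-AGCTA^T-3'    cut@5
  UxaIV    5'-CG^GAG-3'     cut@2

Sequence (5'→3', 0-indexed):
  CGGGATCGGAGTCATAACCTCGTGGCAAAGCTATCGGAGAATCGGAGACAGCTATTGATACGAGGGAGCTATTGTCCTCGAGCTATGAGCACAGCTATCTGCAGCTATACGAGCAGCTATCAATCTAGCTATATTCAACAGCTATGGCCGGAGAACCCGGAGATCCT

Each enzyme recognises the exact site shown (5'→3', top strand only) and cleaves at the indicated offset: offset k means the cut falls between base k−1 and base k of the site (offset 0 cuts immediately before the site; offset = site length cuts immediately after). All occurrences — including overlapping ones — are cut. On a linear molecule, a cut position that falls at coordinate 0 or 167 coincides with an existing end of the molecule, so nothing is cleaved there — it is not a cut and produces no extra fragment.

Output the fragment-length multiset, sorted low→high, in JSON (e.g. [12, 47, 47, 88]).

Scan for sites:
  LmaIII AGCTAT/5: at [28, 49, 66, 80, 92, 102, 114, 126, 139] ⇒ [33, 54, 71, 85, 97, 107, 119, 131, 144]
  UxaIV CGGAG/2: at [6, 34, 42, 148, 157] ⇒ [8, 36, 44, 150, 159]

All cut coordinates (distinct, sorted): [8, 33, 36, 44, 54, 71, 85, 97, 107, 119, 131, 144, 150, 159]

Fragment lengths:
  [0,8): 8 bp
  [8,33): 25 bp
  [33,36): 3 bp
  [36,44): 8 bp
  [44,54): 10 bp
  [54,71): 17 bp
  [71,85): 14 bp
  [85,97): 12 bp
  [97,107): 10 bp
  [107,119): 12 bp
  [119,131): 12 bp
  [131,144): 13 bp
  [144,150): 6 bp
  [150,159): 9 bp
  [159,167): 8 bp

[3,6,8,8,8,9,10,10,12,12,12,13,14,17,25]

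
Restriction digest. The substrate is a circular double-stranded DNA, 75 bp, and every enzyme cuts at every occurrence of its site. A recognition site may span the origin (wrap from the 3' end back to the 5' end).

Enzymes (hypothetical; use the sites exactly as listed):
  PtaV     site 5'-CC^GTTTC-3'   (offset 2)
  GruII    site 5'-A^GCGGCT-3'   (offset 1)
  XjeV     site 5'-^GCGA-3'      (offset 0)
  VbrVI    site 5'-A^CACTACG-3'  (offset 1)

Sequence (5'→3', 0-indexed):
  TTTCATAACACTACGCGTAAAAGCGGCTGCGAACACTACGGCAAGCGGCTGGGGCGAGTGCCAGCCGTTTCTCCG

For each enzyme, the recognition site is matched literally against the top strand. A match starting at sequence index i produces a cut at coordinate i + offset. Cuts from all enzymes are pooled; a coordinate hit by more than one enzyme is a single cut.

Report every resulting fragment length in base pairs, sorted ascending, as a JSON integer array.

[5,6,8,9,9,11,13,14]

Per-enzyme occurrences:
  PtaV CCGTTTC/2: at [64, 72] ⇒ [66, 74]
  GruII AGCGGCT/1: at [21, 43] ⇒ [22, 44]
  XjeV GCGA/0: at [28, 53] ⇒ [28, 53]
  VbrVI ACACTACG/1: at [7, 32] ⇒ [8, 33]

All cut coordinates (distinct, sorted): [8, 22, 28, 33, 44, 53, 66, 74]

Fragment lengths:
  8→22: 14 bp
  22→28: 6 bp
  28→33: 5 bp
  33→44: 11 bp
  44→53: 9 bp
  53→66: 13 bp
  66→74: 8 bp
  74→8 (wrap): 75-74+8 = 9 bp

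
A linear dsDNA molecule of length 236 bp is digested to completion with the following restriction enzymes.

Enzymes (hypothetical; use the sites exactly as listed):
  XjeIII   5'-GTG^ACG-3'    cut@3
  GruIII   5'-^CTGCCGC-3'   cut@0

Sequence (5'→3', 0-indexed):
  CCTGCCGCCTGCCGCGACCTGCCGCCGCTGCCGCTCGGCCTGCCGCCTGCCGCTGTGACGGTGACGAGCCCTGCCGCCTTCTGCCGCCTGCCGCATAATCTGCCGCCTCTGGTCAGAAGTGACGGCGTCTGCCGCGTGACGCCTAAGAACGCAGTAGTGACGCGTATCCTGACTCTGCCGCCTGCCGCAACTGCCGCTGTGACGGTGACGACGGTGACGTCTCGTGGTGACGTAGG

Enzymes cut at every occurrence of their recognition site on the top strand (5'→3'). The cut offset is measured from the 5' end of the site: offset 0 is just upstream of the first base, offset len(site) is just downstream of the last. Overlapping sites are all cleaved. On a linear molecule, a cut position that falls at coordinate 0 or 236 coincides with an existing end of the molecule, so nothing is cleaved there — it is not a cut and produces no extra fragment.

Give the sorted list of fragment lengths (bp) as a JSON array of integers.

Site scan:
  XjeIII (GTGACG, off=3): starts [54, 60, 118, 135, 156, 198, 204, 213, 226] → cuts [57, 63, 121, 138, 159, 201, 207, 216, 229]
  GruIII (CTGCCGC, off=0): starts [1, 8, 18, 27, 39, 46, 70, 80, 87, 99, 128, 174, 181, 190] → cuts [1, 8, 18, 27, 39, 46, 70, 80, 87, 99, 128, 174, 181, 190]

Pooled cuts: [1, 8, 18, 27, 39, 46, 57, 63, 70, 80, 87, 99, 121, 128, 138, 159, 174, 181, 190, 201, 207, 216, 229]

Fragment lengths:
  [0,1): 1 bp
  [1,8): 7 bp
  [8,18): 10 bp
  [18,27): 9 bp
  [27,39): 12 bp
  [39,46): 7 bp
  [46,57): 11 bp
  [57,63): 6 bp
  [63,70): 7 bp
  [70,80): 10 bp
  [80,87): 7 bp
  [87,99): 12 bp
  [99,121): 22 bp
  [121,128): 7 bp
  [128,138): 10 bp
  [138,159): 21 bp
  [159,174): 15 bp
  [174,181): 7 bp
  [181,190): 9 bp
  [190,201): 11 bp
  [201,207): 6 bp
  [207,216): 9 bp
  [216,229): 13 bp
  [229,236): 7 bp

[1,6,6,7,7,7,7,7,7,7,9,9,9,10,10,10,11,11,12,12,13,15,21,22]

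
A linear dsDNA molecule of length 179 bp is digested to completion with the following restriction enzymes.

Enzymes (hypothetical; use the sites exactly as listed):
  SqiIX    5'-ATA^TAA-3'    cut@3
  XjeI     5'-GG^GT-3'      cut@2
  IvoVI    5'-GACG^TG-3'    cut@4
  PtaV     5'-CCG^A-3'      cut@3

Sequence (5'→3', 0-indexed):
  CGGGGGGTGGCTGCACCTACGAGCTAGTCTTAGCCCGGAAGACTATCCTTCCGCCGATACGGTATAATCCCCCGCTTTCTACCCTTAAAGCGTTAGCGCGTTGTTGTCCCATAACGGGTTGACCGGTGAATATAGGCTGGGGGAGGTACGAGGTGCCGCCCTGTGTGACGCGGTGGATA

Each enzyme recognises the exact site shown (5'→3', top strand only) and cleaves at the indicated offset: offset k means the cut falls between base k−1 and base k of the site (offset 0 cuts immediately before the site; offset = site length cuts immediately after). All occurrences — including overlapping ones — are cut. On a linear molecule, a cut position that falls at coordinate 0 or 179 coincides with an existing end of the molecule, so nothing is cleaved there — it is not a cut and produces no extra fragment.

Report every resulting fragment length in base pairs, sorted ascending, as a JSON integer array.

[6,50,61,62]

Scan for sites:
  SqiIX (ATATAA, off=3): no sites
  XjeI (GGGT, off=2): starts [4, 115] → cuts [6, 117]
  IvoVI (GACGTG, off=4): no sites
  PtaV (CCGA, off=3): starts [53] → cuts [56]

Pooled cuts: [6, 56, 117]

Fragments:
  [0,6): 6 bp
  [6,56): 50 bp
  [56,117): 61 bp
  [117,179): 62 bp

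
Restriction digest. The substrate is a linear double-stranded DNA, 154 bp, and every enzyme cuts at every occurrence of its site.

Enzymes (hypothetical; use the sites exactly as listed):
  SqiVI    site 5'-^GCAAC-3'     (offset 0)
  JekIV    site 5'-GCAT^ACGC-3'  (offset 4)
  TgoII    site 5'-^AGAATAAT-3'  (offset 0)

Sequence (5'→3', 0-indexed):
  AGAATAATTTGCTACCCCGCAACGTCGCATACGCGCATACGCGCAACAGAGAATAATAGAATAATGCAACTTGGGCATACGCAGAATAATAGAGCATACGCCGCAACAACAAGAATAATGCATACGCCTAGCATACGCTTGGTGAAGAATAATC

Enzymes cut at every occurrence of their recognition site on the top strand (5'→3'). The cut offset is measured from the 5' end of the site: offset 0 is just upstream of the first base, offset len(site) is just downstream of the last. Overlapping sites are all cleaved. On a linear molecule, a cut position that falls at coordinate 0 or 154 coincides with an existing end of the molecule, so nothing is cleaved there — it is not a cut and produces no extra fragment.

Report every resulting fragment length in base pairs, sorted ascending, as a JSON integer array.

Scan for sites:
  SqiVI GCAAC/0: at [18, 42, 65, 102] ⇒ [18, 42, 65, 102]
  JekIV GCATACGC/4: at [26, 34, 74, 93, 119, 130] ⇒ [30, 38, 78, 97, 123, 134]
  TgoII AGAATAAT/0: at [0, 49, 57, 82, 111, 145] ⇒ [49, 57, 82, 111, 145] (position 0 is a terminus of the linear molecule — no cut)

Pooled cuts: [18, 30, 38, 42, 49, 57, 65, 78, 82, 97, 102, 111, 123, 134, 145]

Fragments:
  [0,18): 18 bp
  [18,30): 12 bp
  [30,38): 8 bp
  [38,42): 4 bp
  [42,49): 7 bp
  [49,57): 8 bp
  [57,65): 8 bp
  [65,78): 13 bp
  [78,82): 4 bp
  [82,97): 15 bp
  [97,102): 5 bp
  [102,111): 9 bp
  [111,123): 12 bp
  [123,134): 11 bp
  [134,145): 11 bp
  [145,154): 9 bp

[4,4,5,7,8,8,8,9,9,11,11,12,12,13,15,18]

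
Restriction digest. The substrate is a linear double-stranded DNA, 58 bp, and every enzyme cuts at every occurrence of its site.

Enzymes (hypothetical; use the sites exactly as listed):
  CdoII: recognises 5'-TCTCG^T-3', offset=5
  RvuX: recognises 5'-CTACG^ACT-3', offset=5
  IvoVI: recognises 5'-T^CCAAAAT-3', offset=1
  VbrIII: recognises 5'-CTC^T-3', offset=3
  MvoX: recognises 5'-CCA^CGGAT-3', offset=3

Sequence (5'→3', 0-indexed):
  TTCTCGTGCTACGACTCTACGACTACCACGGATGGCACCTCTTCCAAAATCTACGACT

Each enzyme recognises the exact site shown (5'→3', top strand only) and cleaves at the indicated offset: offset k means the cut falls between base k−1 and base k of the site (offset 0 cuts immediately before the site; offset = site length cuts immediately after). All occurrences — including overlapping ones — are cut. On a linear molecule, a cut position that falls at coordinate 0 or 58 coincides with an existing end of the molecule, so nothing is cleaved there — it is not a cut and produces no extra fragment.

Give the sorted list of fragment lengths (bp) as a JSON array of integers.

Site scan:
  CdoII TCTCGT/5: at [1] ⇒ [6]
  RvuX CTACGACT/5: at [8, 16, 50] ⇒ [13, 21, 55]
  IvoVI TCCAAAAT/1: at [42] ⇒ [43]
  VbrIII CTCT/3: at [14, 38] ⇒ [17, 41]
  MvoX CCACGGAT/3: at [25] ⇒ [28]

Pooled cuts: [6, 13, 17, 21, 28, 41, 43, 55]

Fragments:
  [0,6): 6 bp
  [6,13): 7 bp
  [13,17): 4 bp
  [17,21): 4 bp
  [21,28): 7 bp
  [28,41): 13 bp
  [41,43): 2 bp
  [43,55): 12 bp
  [55,58): 3 bp

[2,3,4,4,6,7,7,12,13]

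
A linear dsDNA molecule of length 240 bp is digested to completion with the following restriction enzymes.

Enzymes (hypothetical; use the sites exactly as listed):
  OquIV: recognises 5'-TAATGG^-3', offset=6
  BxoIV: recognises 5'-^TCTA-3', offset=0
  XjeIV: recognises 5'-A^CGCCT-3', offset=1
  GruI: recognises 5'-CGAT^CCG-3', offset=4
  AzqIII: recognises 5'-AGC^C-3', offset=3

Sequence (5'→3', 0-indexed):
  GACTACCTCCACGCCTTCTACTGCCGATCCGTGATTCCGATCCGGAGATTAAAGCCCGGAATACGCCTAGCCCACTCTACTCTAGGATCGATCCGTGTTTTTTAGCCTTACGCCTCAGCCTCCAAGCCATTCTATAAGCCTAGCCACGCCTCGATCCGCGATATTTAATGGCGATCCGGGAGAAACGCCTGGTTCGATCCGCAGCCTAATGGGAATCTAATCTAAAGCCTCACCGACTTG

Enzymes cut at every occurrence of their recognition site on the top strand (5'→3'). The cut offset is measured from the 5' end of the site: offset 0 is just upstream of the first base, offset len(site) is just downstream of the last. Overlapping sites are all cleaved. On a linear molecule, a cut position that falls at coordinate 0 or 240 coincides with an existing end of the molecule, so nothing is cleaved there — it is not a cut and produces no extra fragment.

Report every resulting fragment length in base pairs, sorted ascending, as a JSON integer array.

Site scan:
  OquIV TAATGG/6: at [165, 206] ⇒ [171, 212]
  BxoIV TCTA/0: at [16, 75, 80, 130, 215, 220] ⇒ [16, 75, 80, 130, 215, 220]
  XjeIV ACGCCT/1: at [10, 62, 109, 145, 184] ⇒ [11, 63, 110, 146, 185]
  GruI CGATCCG/4: at [24, 37, 88, 151, 171, 194] ⇒ [28, 41, 92, 155, 175, 198]
  AzqIII AGCC/3: at [52, 68, 103, 116, 124, 136, 141, 202, 225] ⇒ [55, 71, 106, 119, 127, 139, 144, 205, 228]

All cut coordinates (distinct, sorted): [11, 16, 28, 41, 55, 63, 71, 75, 80, 92, 106, 110, 119, 127, 130, 139, 144, 146, 155, 171, 175, 185, 198, 205, 212, 215, 220, 228]

Fragment lengths:
  [0,11): 11 bp
  [11,16): 5 bp
  [16,28): 12 bp
  [28,41): 13 bp
  [41,55): 14 bp
  [55,63): 8 bp
  [63,71): 8 bp
  [71,75): 4 bp
  [75,80): 5 bp
  [80,92): 12 bp
  [92,106): 14 bp
  [106,110): 4 bp
  [110,119): 9 bp
  [119,127): 8 bp
  [127,130): 3 bp
  [130,139): 9 bp
  [139,144): 5 bp
  [144,146): 2 bp
  [146,155): 9 bp
  [155,171): 16 bp
  [171,175): 4 bp
  [175,185): 10 bp
  [185,198): 13 bp
  [198,205): 7 bp
  [205,212): 7 bp
  [212,215): 3 bp
  [215,220): 5 bp
  [220,228): 8 bp
  [228,240): 12 bp

[2,3,3,4,4,4,5,5,5,5,7,7,8,8,8,8,9,9,9,10,11,12,12,12,13,13,14,14,16]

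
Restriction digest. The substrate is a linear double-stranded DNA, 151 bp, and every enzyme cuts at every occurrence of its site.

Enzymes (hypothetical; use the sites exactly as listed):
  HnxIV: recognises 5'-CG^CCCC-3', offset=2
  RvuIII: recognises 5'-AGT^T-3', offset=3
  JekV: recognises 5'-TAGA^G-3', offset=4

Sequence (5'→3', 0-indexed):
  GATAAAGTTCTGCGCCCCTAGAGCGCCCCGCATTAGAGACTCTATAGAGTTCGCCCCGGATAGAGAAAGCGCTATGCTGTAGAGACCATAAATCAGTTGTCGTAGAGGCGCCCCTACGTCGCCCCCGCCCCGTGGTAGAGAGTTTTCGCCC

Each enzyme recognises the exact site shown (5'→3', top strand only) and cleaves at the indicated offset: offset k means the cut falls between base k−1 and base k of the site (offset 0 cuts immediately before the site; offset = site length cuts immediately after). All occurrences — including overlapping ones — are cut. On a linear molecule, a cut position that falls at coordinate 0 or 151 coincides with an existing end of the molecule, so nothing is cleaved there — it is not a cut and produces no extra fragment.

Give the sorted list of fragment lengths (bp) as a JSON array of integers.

Site scan:
  HnxIV CGCCCC/2: at [12, 23, 51, 108, 119, 125] ⇒ [14, 25, 53, 110, 121, 127]
  RvuIII AGTT/3: at [5, 47, 94, 140] ⇒ [8, 50, 97, 143]
  JekV TAGAG/4: at [18, 33, 44, 60, 79, 102, 135] ⇒ [22, 37, 48, 64, 83, 106, 139]

Pooled cuts: [8, 14, 22, 25, 37, 48, 50, 53, 64, 83, 97, 106, 110, 121, 127, 139, 143]

Fragments:
  [0,8): 8 bp
  [8,14): 6 bp
  [14,22): 8 bp
  [22,25): 3 bp
  [25,37): 12 bp
  [37,48): 11 bp
  [48,50): 2 bp
  [50,53): 3 bp
  [53,64): 11 bp
  [64,83): 19 bp
  [83,97): 14 bp
  [97,106): 9 bp
  [106,110): 4 bp
  [110,121): 11 bp
  [121,127): 6 bp
  [127,139): 12 bp
  [139,143): 4 bp
  [143,151): 8 bp

[2,3,3,4,4,6,6,8,8,8,9,11,11,11,12,12,14,19]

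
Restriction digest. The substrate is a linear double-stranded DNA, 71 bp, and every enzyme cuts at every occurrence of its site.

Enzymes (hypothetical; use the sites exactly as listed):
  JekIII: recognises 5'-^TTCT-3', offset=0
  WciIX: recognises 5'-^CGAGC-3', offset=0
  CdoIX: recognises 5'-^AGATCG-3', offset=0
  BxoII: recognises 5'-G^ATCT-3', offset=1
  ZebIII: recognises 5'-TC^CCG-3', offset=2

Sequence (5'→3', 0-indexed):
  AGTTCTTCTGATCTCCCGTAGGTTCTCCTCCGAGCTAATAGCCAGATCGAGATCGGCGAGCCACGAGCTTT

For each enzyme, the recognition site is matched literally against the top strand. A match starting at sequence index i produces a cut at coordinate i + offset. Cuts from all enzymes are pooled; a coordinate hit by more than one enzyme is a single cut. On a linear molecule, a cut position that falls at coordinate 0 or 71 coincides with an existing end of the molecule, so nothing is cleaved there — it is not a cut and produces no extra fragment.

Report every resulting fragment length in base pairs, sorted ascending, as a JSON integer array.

[2,3,5,5,6,7,7,7,8,8,13]

Per-enzyme occurrences:
  JekIII (TTCT, off=0): starts [2, 5, 22] → cuts [2, 5, 22]
  WciIX (CGAGC, off=0): starts [30, 56, 63] → cuts [30, 56, 63]
  CdoIX (AGATCG, off=0): starts [43, 49] → cuts [43, 49]
  BxoII (GATCT, off=1): starts [9] → cuts [10]
  ZebIII (TCCCG, off=2): starts [13] → cuts [15]

Pooled cuts: [2, 5, 10, 15, 22, 30, 43, 49, 56, 63]

Fragments:
  [0,2): 2 bp
  [2,5): 3 bp
  [5,10): 5 bp
  [10,15): 5 bp
  [15,22): 7 bp
  [22,30): 8 bp
  [30,43): 13 bp
  [43,49): 6 bp
  [49,56): 7 bp
  [56,63): 7 bp
  [63,71): 8 bp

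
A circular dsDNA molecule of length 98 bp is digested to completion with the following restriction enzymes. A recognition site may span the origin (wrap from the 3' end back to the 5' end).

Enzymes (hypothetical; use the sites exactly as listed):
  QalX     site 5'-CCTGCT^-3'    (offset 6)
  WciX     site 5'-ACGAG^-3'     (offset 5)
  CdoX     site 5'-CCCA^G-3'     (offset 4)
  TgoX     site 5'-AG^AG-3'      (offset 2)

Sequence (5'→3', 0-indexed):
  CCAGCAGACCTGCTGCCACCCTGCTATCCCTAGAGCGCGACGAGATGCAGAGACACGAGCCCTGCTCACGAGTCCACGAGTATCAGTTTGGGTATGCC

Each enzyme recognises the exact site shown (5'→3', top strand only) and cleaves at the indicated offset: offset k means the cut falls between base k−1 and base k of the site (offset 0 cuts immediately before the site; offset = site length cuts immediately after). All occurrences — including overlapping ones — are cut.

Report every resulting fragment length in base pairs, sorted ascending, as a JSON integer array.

[6,6,7,8,8,9,11,11,11,21]

Site scan:
  QalX (CCTGCT, off=6): starts [8, 19, 60] → cuts [14, 25, 66]
  WciX (ACGAG, off=5): starts [39, 54, 67, 75] → cuts [44, 59, 72, 80]
  CdoX (CCCAG, off=4): starts [97] → cuts [3]
  TgoX (AGAG, off=2): starts [31, 48] → cuts [33, 50]

Pooled cuts: [3, 14, 25, 33, 44, 50, 59, 66, 72, 80]

Fragments:
  3→14: 11 bp
  14→25: 11 bp
  25→33: 8 bp
  33→44: 11 bp
  44→50: 6 bp
  50→59: 9 bp
  59→66: 7 bp
  66→72: 6 bp
  72→80: 8 bp
  80→3 (wrap): 98-80+3 = 21 bp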